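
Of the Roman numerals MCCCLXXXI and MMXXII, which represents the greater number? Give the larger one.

MCCCLXXXI = 1381
MMXXII = 2022
2022 is larger

MMXXII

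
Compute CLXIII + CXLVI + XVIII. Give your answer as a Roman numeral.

CLXIII = 163, CXLVI = 146, XVIII = 18
163 + 146 = 309
309 + 18 = 327

CCCXXVII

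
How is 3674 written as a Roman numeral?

Convert 3674 to Roman numerals:
  3674 contains 3×1000 (MMM)
  674 contains 1×500 (D)
  174 contains 1×100 (C)
  74 contains 1×50 (L)
  24 contains 2×10 (XX)
  4 contains 1×4 (IV)

MMMDCLXXIV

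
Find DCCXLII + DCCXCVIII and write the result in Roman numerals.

DCCXLII = 742
DCCXCVIII = 798
742 + 798 = 1540

MDXL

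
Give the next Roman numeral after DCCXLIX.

DCCXLIX = 749, so the next integer is 749 + 1 = 750

DCCL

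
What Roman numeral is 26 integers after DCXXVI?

DCXXVI = 626
626 + 26 = 652

DCLII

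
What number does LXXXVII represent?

LXXXVII: L=50, X=10, X=10, X=10, V=5, I=1, I=1
50 + 10 + 10 + 10 + 5 + 1 + 1 = 87

87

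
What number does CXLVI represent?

CXLVI: C=100, XL=40, V=5, I=1
100 + 40 + 5 + 1 = 146

146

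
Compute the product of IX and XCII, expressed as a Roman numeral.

IX = 9
XCII = 92
9 × 92 = 828

DCCCXXVIII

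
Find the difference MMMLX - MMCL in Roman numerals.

MMMLX = 3060
MMCL = 2150
3060 - 2150 = 910

CMX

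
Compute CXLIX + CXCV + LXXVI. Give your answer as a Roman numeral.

CXLIX = 149, CXCV = 195, LXXVI = 76
149 + 195 = 344
344 + 76 = 420

CDXX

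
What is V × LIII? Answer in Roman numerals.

V = 5
LIII = 53
5 × 53 = 265

CCLXV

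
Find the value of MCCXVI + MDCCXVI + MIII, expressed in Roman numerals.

MCCXVI = 1216, MDCCXVI = 1716, MIII = 1003
1216 + 1716 = 2932
2932 + 1003 = 3935

MMMCMXXXV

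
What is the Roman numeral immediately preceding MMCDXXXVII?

MMCDXXXVII = 2437; previous is 2436

MMCDXXXVI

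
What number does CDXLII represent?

CDXLII: CD=400, XL=40, I=1, I=1
400 + 40 + 1 + 1 = 442

442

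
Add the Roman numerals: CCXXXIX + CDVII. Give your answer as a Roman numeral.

CCXXXIX = 239
CDVII = 407
239 + 407 = 646

DCXLVI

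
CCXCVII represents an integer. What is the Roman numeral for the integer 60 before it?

CCXCVII = 297
297 - 60 = 237

CCXXXVII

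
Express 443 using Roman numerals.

Convert 443 to Roman numerals:
  443 contains 1×400 (CD)
  43 contains 1×40 (XL)
  3 contains 3×1 (III)

CDXLIII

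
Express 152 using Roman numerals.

Convert 152 to Roman numerals:
  152 contains 1×100 (C)
  52 contains 1×50 (L)
  2 contains 2×1 (II)

CLII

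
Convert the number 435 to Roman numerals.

Convert 435 to Roman numerals:
  435 contains 1×400 (CD)
  35 contains 3×10 (XXX)
  5 contains 1×5 (V)

CDXXXV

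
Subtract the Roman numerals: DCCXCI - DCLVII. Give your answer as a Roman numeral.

DCCXCI = 791
DCLVII = 657
791 - 657 = 134

CXXXIV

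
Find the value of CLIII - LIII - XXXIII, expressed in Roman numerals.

CLIII = 153, LIII = 53, XXXIII = 33
153 - 53 = 100
100 - 33 = 67

LXVII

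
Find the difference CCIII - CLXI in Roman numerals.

CCIII = 203
CLXI = 161
203 - 161 = 42

XLII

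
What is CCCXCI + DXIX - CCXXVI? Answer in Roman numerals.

CCCXCI = 391, DXIX = 519, CCXXVI = 226
391 + 519 = 910
910 - 226 = 684

DCLXXXIV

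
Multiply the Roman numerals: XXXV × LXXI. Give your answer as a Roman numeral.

XXXV = 35
LXXI = 71
35 × 71 = 2485

MMCDLXXXV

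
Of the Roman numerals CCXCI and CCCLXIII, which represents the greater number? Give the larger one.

CCXCI = 291
CCCLXIII = 363
363 is larger

CCCLXIII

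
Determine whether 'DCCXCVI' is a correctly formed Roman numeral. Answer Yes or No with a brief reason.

'DCCXCVI': Check the rules: uses only the symbols I, V, X, L, C, D, M; no symbol is repeated more than three times in a row; V, L and D each appear at most once; the only place a smaller symbol precedes a larger one is the allowed subtractive pair XC, the symbol right after such a pair (if any) is smaller than the pair's first symbol, and otherwise the values never increase from left to right. Value: D (500) + C (100) + C (100) + XC (90) + V (5) + I (1) = 796. So it is a valid standard Roman numeral.

Yes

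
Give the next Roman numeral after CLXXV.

CLXXV = 175; next is 176

CLXXVI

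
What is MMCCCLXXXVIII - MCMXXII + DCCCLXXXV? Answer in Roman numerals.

MMCCCLXXXVIII = 2388, MCMXXII = 1922, DCCCLXXXV = 885
2388 - 1922 = 466
466 + 885 = 1351

MCCCLI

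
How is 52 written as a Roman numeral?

Convert 52 to Roman numerals:
  52 contains 1×50 (L)
  2 contains 2×1 (II)

LII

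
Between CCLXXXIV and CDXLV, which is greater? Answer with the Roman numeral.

CCLXXXIV = 284
CDXLV = 445
445 is larger

CDXLV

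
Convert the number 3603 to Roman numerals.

Convert 3603 to Roman numerals:
  3603 contains 3×1000 (MMM)
  603 contains 1×500 (D)
  103 contains 1×100 (C)
  3 contains 3×1 (III)

MMMDCIII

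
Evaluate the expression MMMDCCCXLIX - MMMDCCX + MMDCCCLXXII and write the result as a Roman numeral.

MMMDCCCXLIX = 3849, MMMDCCX = 3710, MMDCCCLXXII = 2872
3849 - 3710 = 139
139 + 2872 = 3011

MMMXI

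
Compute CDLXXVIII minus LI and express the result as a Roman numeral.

CDLXXVIII = 478
LI = 51
478 - 51 = 427

CDXXVII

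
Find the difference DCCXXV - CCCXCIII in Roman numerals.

DCCXXV = 725
CCCXCIII = 393
725 - 393 = 332

CCCXXXII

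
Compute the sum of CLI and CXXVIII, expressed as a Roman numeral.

CLI = 151
CXXVIII = 128
151 + 128 = 279

CCLXXIX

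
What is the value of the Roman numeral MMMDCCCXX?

MMMDCCCXX: M=1000, M=1000, M=1000, D=500, C=100, C=100, C=100, X=10, X=10
1000 + 1000 + 1000 + 500 + 100 + 100 + 100 + 10 + 10 = 3820

3820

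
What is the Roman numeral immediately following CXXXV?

CXXXV = 135; next is 136

CXXXVI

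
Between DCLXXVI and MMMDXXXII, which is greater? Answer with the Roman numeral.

DCLXXVI = 676
MMMDXXXII = 3532
3532 is larger

MMMDXXXII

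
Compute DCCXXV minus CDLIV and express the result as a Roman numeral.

DCCXXV = 725
CDLIV = 454
725 - 454 = 271

CCLXXI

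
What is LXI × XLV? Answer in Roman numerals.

LXI = 61
XLV = 45
61 × 45 = 2745

MMDCCXLV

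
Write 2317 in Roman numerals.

Convert 2317 to Roman numerals:
  2317 contains 2×1000 (MM)
  317 contains 3×100 (CCC)
  17 contains 1×10 (X)
  7 contains 1×5 (V)
  2 contains 2×1 (II)

MMCCCXVII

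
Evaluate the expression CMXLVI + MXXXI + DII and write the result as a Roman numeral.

CMXLVI = 946, MXXXI = 1031, DII = 502
946 + 1031 = 1977
1977 + 502 = 2479

MMCDLXXIX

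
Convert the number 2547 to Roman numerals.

Convert 2547 to Roman numerals:
  2547 contains 2×1000 (MM)
  547 contains 1×500 (D)
  47 contains 1×40 (XL)
  7 contains 1×5 (V)
  2 contains 2×1 (II)

MMDXLVII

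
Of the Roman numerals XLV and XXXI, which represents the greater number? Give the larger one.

XLV = 45
XXXI = 31
45 is larger

XLV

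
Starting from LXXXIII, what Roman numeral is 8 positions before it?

LXXXIII = 83
83 - 8 = 75

LXXV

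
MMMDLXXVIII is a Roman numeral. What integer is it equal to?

MMMDLXXVIII: M=1000, M=1000, M=1000, D=500, L=50, X=10, X=10, V=5, I=1, I=1, I=1
1000 + 1000 + 1000 + 500 + 50 + 10 + 10 + 5 + 1 + 1 + 1 = 3578

3578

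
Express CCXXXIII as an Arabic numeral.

CCXXXIII: C=100, C=100, X=10, X=10, X=10, I=1, I=1, I=1
100 + 100 + 10 + 10 + 10 + 1 + 1 + 1 = 233

233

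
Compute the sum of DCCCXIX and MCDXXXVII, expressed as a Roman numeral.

DCCCXIX = 819
MCDXXXVII = 1437
819 + 1437 = 2256

MMCCLVI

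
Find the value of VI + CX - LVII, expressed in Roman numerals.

VI = 6, CX = 110, LVII = 57
6 + 110 = 116
116 - 57 = 59

LIX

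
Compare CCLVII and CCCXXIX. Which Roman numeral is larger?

CCLVII = 257
CCCXXIX = 329
329 is larger

CCCXXIX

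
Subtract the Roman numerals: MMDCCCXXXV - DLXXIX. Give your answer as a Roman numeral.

MMDCCCXXXV = 2835
DLXXIX = 579
2835 - 579 = 2256

MMCCLVI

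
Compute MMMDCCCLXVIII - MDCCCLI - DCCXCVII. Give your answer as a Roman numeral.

MMMDCCCLXVIII = 3868, MDCCCLI = 1851, DCCXCVII = 797
3868 - 1851 = 2017
2017 - 797 = 1220

MCCXX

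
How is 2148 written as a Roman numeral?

Convert 2148 to Roman numerals:
  2148 contains 2×1000 (MM)
  148 contains 1×100 (C)
  48 contains 1×40 (XL)
  8 contains 1×5 (V)
  3 contains 3×1 (III)

MMCXLVIII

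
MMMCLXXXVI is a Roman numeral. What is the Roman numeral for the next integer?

MMMCLXXXVI = 3186, so the next integer is 3186 + 1 = 3187

MMMCLXXXVII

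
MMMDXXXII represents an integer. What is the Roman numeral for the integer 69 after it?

MMMDXXXII = 3532
3532 + 69 = 3601

MMMDCI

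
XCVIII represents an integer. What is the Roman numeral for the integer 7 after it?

XCVIII = 98
98 + 7 = 105

CV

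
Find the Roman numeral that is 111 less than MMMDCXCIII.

MMMDCXCIII = 3693
3693 - 111 = 3582

MMMDLXXXII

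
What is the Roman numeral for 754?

Convert 754 to Roman numerals:
  754 contains 1×500 (D)
  254 contains 2×100 (CC)
  54 contains 1×50 (L)
  4 contains 1×4 (IV)

DCCLIV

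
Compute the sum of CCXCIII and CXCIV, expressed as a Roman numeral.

CCXCIII = 293
CXCIV = 194
293 + 194 = 487

CDLXXXVII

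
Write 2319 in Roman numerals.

Convert 2319 to Roman numerals:
  2319 contains 2×1000 (MM)
  319 contains 3×100 (CCC)
  19 contains 1×10 (X)
  9 contains 1×9 (IX)

MMCCCXIX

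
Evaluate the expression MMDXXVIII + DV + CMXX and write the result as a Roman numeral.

MMDXXVIII = 2528, DV = 505, CMXX = 920
2528 + 505 = 3033
3033 + 920 = 3953

MMMCMLIII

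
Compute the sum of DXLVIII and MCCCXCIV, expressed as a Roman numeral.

DXLVIII = 548
MCCCXCIV = 1394
548 + 1394 = 1942

MCMXLII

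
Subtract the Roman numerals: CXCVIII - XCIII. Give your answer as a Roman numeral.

CXCVIII = 198
XCIII = 93
198 - 93 = 105

CV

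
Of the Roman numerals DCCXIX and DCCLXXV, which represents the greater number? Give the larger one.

DCCXIX = 719
DCCLXXV = 775
775 is larger

DCCLXXV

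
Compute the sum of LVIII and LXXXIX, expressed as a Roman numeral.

LVIII = 58
LXXXIX = 89
58 + 89 = 147

CXLVII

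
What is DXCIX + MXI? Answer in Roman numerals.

DXCIX = 599
MXI = 1011
599 + 1011 = 1610

MDCX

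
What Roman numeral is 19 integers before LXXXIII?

LXXXIII = 83
83 - 19 = 64

LXIV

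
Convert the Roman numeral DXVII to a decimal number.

DXVII: D=500, X=10, V=5, I=1, I=1
500 + 10 + 5 + 1 + 1 = 517

517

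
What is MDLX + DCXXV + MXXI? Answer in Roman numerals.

MDLX = 1560, DCXXV = 625, MXXI = 1021
1560 + 625 = 2185
2185 + 1021 = 3206

MMMCCVI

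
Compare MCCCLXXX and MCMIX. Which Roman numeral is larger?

MCCCLXXX = 1380
MCMIX = 1909
1909 is larger

MCMIX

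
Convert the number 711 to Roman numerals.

Convert 711 to Roman numerals:
  711 contains 1×500 (D)
  211 contains 2×100 (CC)
  11 contains 1×10 (X)
  1 contains 1×1 (I)

DCCXI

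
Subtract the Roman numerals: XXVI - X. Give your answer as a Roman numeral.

XXVI = 26
X = 10
26 - 10 = 16

XVI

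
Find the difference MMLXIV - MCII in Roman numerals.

MMLXIV = 2064
MCII = 1102
2064 - 1102 = 962

CMLXII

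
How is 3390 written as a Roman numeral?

Convert 3390 to Roman numerals:
  3390 contains 3×1000 (MMM)
  390 contains 3×100 (CCC)
  90 contains 1×90 (XC)

MMMCCCXC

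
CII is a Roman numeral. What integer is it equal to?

CII: C=100, I=1, I=1
100 + 1 + 1 = 102

102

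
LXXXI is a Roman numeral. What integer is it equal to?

LXXXI: L=50, X=10, X=10, X=10, I=1
50 + 10 + 10 + 10 + 1 = 81

81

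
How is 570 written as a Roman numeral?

Convert 570 to Roman numerals:
  570 contains 1×500 (D)
  70 contains 1×50 (L)
  20 contains 2×10 (XX)

DLXX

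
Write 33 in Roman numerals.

Convert 33 to Roman numerals:
  33 contains 3×10 (XXX)
  3 contains 3×1 (III)

XXXIII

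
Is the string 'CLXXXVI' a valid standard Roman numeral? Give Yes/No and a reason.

'CLXXXVI': Check the rules: uses only the symbols I, V, X, L, C, D, M; no symbol is repeated more than three times in a row; V, L and D each appear at most once; no smaller symbol precedes a larger one (values never increase from left to right). Value: C (100) + L (50) + X (10) + X (10) + X (10) + V (5) + I (1) = 186. So it is a valid standard Roman numeral.

Yes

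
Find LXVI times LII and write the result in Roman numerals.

LXVI = 66
LII = 52
66 × 52 = 3432

MMMCDXXXII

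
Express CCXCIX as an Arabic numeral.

CCXCIX: C=100, C=100, XC=90, IX=9
100 + 100 + 90 + 9 = 299

299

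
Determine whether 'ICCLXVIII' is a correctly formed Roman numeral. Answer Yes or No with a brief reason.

'ICCLXVIII': Invalid subtractive combination: IC

No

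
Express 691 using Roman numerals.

Convert 691 to Roman numerals:
  691 contains 1×500 (D)
  191 contains 1×100 (C)
  91 contains 1×90 (XC)
  1 contains 1×1 (I)

DCXCI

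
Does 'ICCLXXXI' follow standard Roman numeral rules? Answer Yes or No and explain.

'ICCLXXXI': Invalid subtractive combination: IC

No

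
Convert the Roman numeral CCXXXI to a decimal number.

CCXXXI: C=100, C=100, X=10, X=10, X=10, I=1
100 + 100 + 10 + 10 + 10 + 1 = 231

231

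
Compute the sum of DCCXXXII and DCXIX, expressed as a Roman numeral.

DCCXXXII = 732
DCXIX = 619
732 + 619 = 1351

MCCCLI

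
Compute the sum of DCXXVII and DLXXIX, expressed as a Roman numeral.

DCXXVII = 627
DLXXIX = 579
627 + 579 = 1206

MCCVI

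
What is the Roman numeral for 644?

Convert 644 to Roman numerals:
  644 contains 1×500 (D)
  144 contains 1×100 (C)
  44 contains 1×40 (XL)
  4 contains 1×4 (IV)

DCXLIV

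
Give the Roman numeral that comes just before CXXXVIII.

CXXXVIII = 138, so the previous integer is 138 - 1 = 137

CXXXVII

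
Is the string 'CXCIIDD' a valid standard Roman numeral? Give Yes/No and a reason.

'CXCIIDD': D should not appear more than once

No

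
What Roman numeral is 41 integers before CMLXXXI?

CMLXXXI = 981
981 - 41 = 940

CMXL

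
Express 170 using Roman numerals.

Convert 170 to Roman numerals:
  170 contains 1×100 (C)
  70 contains 1×50 (L)
  20 contains 2×10 (XX)

CLXX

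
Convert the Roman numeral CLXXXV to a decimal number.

CLXXXV: C=100, L=50, X=10, X=10, X=10, V=5
100 + 50 + 10 + 10 + 10 + 5 = 185

185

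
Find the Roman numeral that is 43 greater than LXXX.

LXXX = 80
80 + 43 = 123

CXXIII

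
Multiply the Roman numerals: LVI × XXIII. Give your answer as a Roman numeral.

LVI = 56
XXIII = 23
56 × 23 = 1288

MCCLXXXVIII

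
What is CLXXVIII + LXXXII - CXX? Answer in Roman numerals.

CLXXVIII = 178, LXXXII = 82, CXX = 120
178 + 82 = 260
260 - 120 = 140

CXL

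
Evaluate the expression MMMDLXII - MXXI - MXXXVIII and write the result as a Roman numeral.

MMMDLXII = 3562, MXXI = 1021, MXXXVIII = 1038
3562 - 1021 = 2541
2541 - 1038 = 1503

MDIII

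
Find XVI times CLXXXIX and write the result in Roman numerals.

XVI = 16
CLXXXIX = 189
16 × 189 = 3024

MMMXXIV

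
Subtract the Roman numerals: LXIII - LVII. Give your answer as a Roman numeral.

LXIII = 63
LVII = 57
63 - 57 = 6

VI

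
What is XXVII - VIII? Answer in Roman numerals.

XXVII = 27
VIII = 8
27 - 8 = 19

XIX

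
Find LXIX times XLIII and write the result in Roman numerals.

LXIX = 69
XLIII = 43
69 × 43 = 2967

MMCMLXVII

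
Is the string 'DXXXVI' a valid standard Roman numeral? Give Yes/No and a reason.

'DXXXVI': Check the rules: uses only the symbols I, V, X, L, C, D, M; no symbol is repeated more than three times in a row; V, L and D each appear at most once; no smaller symbol precedes a larger one (values never increase from left to right). Value: D (500) + X (10) + X (10) + X (10) + V (5) + I (1) = 536. So it is a valid standard Roman numeral.

Yes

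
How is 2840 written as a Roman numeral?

Convert 2840 to Roman numerals:
  2840 contains 2×1000 (MM)
  840 contains 1×500 (D)
  340 contains 3×100 (CCC)
  40 contains 1×40 (XL)

MMDCCCXL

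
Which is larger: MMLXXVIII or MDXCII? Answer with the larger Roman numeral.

MMLXXVIII = 2078
MDXCII = 1592
2078 is larger

MMLXXVIII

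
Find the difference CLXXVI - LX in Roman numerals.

CLXXVI = 176
LX = 60
176 - 60 = 116

CXVI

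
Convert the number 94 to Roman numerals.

Convert 94 to Roman numerals:
  94 contains 1×90 (XC)
  4 contains 1×4 (IV)

XCIV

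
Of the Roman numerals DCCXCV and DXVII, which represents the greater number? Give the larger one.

DCCXCV = 795
DXVII = 517
795 is larger

DCCXCV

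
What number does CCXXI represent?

CCXXI: C=100, C=100, X=10, X=10, I=1
100 + 100 + 10 + 10 + 1 = 221

221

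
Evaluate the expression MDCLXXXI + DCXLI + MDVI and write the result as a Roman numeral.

MDCLXXXI = 1681, DCXLI = 641, MDVI = 1506
1681 + 641 = 2322
2322 + 1506 = 3828

MMMDCCCXXVIII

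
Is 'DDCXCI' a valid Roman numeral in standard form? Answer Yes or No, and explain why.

'DDCXCI': D should not appear more than once

No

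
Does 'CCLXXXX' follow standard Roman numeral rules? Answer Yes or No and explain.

'CCLXXXX': More than 3 consecutive X's

No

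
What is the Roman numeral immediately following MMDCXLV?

MMDCXLV = 2645; next is 2646

MMDCXLVI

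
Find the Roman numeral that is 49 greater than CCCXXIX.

CCCXXIX = 329
329 + 49 = 378

CCCLXXVIII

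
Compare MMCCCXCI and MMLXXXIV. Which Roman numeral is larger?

MMCCCXCI = 2391
MMLXXXIV = 2084
2391 is larger

MMCCCXCI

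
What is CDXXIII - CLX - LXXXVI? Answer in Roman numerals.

CDXXIII = 423, CLX = 160, LXXXVI = 86
423 - 160 = 263
263 - 86 = 177

CLXXVII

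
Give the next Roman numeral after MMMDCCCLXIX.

MMMDCCCLXIX = 3869, so the next integer is 3869 + 1 = 3870

MMMDCCCLXX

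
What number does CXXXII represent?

CXXXII: C=100, X=10, X=10, X=10, I=1, I=1
100 + 10 + 10 + 10 + 1 + 1 = 132

132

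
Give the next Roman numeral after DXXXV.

DXXXV = 535; next is 536

DXXXVI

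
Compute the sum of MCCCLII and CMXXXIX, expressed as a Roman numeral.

MCCCLII = 1352
CMXXXIX = 939
1352 + 939 = 2291

MMCCXCI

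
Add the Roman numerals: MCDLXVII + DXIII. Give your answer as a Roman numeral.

MCDLXVII = 1467
DXIII = 513
1467 + 513 = 1980

MCMLXXX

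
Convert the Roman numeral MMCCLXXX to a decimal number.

MMCCLXXX: M=1000, M=1000, C=100, C=100, L=50, X=10, X=10, X=10
1000 + 1000 + 100 + 100 + 50 + 10 + 10 + 10 = 2280

2280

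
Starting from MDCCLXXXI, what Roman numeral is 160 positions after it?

MDCCLXXXI = 1781
1781 + 160 = 1941

MCMXLI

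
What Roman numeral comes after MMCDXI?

MMCDXI = 2411; next is 2412

MMCDXII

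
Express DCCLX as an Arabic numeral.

DCCLX: D=500, C=100, C=100, L=50, X=10
500 + 100 + 100 + 50 + 10 = 760

760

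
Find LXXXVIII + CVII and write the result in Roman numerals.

LXXXVIII = 88
CVII = 107
88 + 107 = 195

CXCV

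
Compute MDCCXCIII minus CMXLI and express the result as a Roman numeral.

MDCCXCIII = 1793
CMXLI = 941
1793 - 941 = 852

DCCCLII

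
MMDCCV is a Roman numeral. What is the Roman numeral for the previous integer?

MMDCCV = 2705; previous is 2704

MMDCCIV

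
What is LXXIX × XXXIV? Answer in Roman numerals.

LXXIX = 79
XXXIV = 34
79 × 34 = 2686

MMDCLXXXVI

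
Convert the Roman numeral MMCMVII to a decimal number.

MMCMVII: M=1000, M=1000, CM=900, V=5, I=1, I=1
1000 + 1000 + 900 + 5 + 1 + 1 = 2907

2907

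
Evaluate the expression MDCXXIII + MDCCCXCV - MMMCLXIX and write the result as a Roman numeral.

MDCXXIII = 1623, MDCCCXCV = 1895, MMMCLXIX = 3169
1623 + 1895 = 3518
3518 - 3169 = 349

CCCXLIX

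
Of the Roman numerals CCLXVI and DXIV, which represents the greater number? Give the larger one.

CCLXVI = 266
DXIV = 514
514 is larger

DXIV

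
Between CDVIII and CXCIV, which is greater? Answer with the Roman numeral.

CDVIII = 408
CXCIV = 194
408 is larger

CDVIII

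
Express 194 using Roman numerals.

Convert 194 to Roman numerals:
  194 contains 1×100 (C)
  94 contains 1×90 (XC)
  4 contains 1×4 (IV)

CXCIV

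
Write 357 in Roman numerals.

Convert 357 to Roman numerals:
  357 contains 3×100 (CCC)
  57 contains 1×50 (L)
  7 contains 1×5 (V)
  2 contains 2×1 (II)

CCCLVII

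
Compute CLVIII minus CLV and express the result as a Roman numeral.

CLVIII = 158
CLV = 155
158 - 155 = 3

III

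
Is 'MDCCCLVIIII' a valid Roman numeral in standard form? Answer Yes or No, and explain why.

'MDCCCLVIIII': More than 3 consecutive I's

No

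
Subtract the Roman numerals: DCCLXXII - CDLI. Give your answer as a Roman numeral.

DCCLXXII = 772
CDLI = 451
772 - 451 = 321

CCCXXI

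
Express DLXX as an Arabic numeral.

DLXX: D=500, L=50, X=10, X=10
500 + 50 + 10 + 10 = 570

570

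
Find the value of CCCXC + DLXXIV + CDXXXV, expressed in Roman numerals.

CCCXC = 390, DLXXIV = 574, CDXXXV = 435
390 + 574 = 964
964 + 435 = 1399

MCCCXCIX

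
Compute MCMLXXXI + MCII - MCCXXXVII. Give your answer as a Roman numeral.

MCMLXXXI = 1981, MCII = 1102, MCCXXXVII = 1237
1981 + 1102 = 3083
3083 - 1237 = 1846

MDCCCXLVI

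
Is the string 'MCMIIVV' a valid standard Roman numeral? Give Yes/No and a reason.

'MCMIIVV': V should not appear more than once

No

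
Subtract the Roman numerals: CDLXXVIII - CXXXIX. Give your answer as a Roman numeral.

CDLXXVIII = 478
CXXXIX = 139
478 - 139 = 339

CCCXXXIX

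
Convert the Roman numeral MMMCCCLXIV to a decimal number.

MMMCCCLXIV: M=1000, M=1000, M=1000, C=100, C=100, C=100, L=50, X=10, IV=4
1000 + 1000 + 1000 + 100 + 100 + 100 + 50 + 10 + 4 = 3364

3364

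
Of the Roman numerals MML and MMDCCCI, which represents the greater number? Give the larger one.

MML = 2050
MMDCCCI = 2801
2801 is larger

MMDCCCI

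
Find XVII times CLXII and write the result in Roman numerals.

XVII = 17
CLXII = 162
17 × 162 = 2754

MMDCCLIV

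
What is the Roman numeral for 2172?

Convert 2172 to Roman numerals:
  2172 contains 2×1000 (MM)
  172 contains 1×100 (C)
  72 contains 1×50 (L)
  22 contains 2×10 (XX)
  2 contains 2×1 (II)

MMCLXXII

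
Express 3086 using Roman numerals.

Convert 3086 to Roman numerals:
  3086 contains 3×1000 (MMM)
  86 contains 1×50 (L)
  36 contains 3×10 (XXX)
  6 contains 1×5 (V)
  1 contains 1×1 (I)

MMMLXXXVI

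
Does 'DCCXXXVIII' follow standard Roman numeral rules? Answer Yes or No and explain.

'DCCXXXVIII': Check the rules: uses only the symbols I, V, X, L, C, D, M; no symbol is repeated more than three times in a row; V, L and D each appear at most once; no smaller symbol precedes a larger one (values never increase from left to right). Value: D (500) + C (100) + C (100) + X (10) + X (10) + X (10) + V (5) + I (1) + I (1) + I (1) = 738. So it is a valid standard Roman numeral.

Yes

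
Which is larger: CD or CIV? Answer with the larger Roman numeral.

CD = 400
CIV = 104
400 is larger

CD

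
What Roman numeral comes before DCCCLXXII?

DCCCLXXII = 872; previous is 871

DCCCLXXI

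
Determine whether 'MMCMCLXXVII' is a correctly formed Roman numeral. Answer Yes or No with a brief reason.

'MMCMCLXXVII': C cannot come right after the subtractive pair CM: once C is subtracted in CM, the next symbol must be smaller than C

No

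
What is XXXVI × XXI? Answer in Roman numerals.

XXXVI = 36
XXI = 21
36 × 21 = 756

DCCLVI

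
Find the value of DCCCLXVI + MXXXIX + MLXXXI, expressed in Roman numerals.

DCCCLXVI = 866, MXXXIX = 1039, MLXXXI = 1081
866 + 1039 = 1905
1905 + 1081 = 2986

MMCMLXXXVI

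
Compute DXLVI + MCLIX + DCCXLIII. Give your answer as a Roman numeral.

DXLVI = 546, MCLIX = 1159, DCCXLIII = 743
546 + 1159 = 1705
1705 + 743 = 2448

MMCDXLVIII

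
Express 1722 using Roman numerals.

Convert 1722 to Roman numerals:
  1722 contains 1×1000 (M)
  722 contains 1×500 (D)
  222 contains 2×100 (CC)
  22 contains 2×10 (XX)
  2 contains 2×1 (II)

MDCCXXII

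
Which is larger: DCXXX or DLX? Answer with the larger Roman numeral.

DCXXX = 630
DLX = 560
630 is larger

DCXXX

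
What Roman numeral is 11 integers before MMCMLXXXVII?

MMCMLXXXVII = 2987
2987 - 11 = 2976

MMCMLXXVI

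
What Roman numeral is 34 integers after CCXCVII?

CCXCVII = 297
297 + 34 = 331

CCCXXXI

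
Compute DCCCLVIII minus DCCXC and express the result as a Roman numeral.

DCCCLVIII = 858
DCCXC = 790
858 - 790 = 68

LXVIII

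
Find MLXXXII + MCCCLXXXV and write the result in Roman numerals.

MLXXXII = 1082
MCCCLXXXV = 1385
1082 + 1385 = 2467

MMCDLXVII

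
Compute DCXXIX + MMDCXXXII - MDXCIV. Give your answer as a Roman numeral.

DCXXIX = 629, MMDCXXXII = 2632, MDXCIV = 1594
629 + 2632 = 3261
3261 - 1594 = 1667

MDCLXVII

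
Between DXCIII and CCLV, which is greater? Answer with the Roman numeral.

DXCIII = 593
CCLV = 255
593 is larger

DXCIII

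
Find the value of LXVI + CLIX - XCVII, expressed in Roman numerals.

LXVI = 66, CLIX = 159, XCVII = 97
66 + 159 = 225
225 - 97 = 128

CXXVIII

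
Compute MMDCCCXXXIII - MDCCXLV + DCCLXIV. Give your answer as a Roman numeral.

MMDCCCXXXIII = 2833, MDCCXLV = 1745, DCCLXIV = 764
2833 - 1745 = 1088
1088 + 764 = 1852

MDCCCLII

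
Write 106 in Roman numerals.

Convert 106 to Roman numerals:
  106 contains 1×100 (C)
  6 contains 1×5 (V)
  1 contains 1×1 (I)

CVI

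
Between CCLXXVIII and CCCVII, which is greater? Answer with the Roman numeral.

CCLXXVIII = 278
CCCVII = 307
307 is larger

CCCVII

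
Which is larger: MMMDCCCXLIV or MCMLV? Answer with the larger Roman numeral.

MMMDCCCXLIV = 3844
MCMLV = 1955
3844 is larger

MMMDCCCXLIV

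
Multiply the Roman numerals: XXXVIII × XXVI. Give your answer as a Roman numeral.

XXXVIII = 38
XXVI = 26
38 × 26 = 988

CMLXXXVIII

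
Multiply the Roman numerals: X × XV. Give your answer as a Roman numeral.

X = 10
XV = 15
10 × 15 = 150

CL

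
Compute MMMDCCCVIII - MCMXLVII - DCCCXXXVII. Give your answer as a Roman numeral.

MMMDCCCVIII = 3808, MCMXLVII = 1947, DCCCXXXVII = 837
3808 - 1947 = 1861
1861 - 837 = 1024

MXXIV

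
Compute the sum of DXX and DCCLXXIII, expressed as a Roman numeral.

DXX = 520
DCCLXXIII = 773
520 + 773 = 1293

MCCXCIII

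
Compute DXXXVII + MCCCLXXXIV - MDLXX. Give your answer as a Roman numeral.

DXXXVII = 537, MCCCLXXXIV = 1384, MDLXX = 1570
537 + 1384 = 1921
1921 - 1570 = 351

CCCLI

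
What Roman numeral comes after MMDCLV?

MMDCLV = 2655; next is 2656

MMDCLVI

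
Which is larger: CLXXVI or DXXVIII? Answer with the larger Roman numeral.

CLXXVI = 176
DXXVIII = 528
528 is larger

DXXVIII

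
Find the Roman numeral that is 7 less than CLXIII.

CLXIII = 163
163 - 7 = 156

CLVI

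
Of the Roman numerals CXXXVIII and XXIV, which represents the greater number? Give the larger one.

CXXXVIII = 138
XXIV = 24
138 is larger

CXXXVIII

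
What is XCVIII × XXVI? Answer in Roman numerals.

XCVIII = 98
XXVI = 26
98 × 26 = 2548

MMDXLVIII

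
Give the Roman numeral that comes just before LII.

LII = 52, so the previous integer is 52 - 1 = 51

LI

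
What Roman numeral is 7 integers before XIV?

XIV = 14
14 - 7 = 7

VII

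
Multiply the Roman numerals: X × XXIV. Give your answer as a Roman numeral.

X = 10
XXIV = 24
10 × 24 = 240

CCXL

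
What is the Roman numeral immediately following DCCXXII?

DCCXXII = 722, so the next integer is 722 + 1 = 723

DCCXXIII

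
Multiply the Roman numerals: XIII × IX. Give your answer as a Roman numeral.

XIII = 13
IX = 9
13 × 9 = 117

CXVII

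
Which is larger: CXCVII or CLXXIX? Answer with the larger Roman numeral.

CXCVII = 197
CLXXIX = 179
197 is larger

CXCVII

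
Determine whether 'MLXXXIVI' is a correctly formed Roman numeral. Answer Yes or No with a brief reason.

'MLXXXIVI': I cannot come right after the subtractive pair IV: once I is subtracted in IV, the next symbol must be smaller than I

No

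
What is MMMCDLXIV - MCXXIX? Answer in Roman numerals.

MMMCDLXIV = 3464
MCXXIX = 1129
3464 - 1129 = 2335

MMCCCXXXV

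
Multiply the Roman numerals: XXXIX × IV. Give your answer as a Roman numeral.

XXXIX = 39
IV = 4
39 × 4 = 156

CLVI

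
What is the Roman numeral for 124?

Convert 124 to Roman numerals:
  124 contains 1×100 (C)
  24 contains 2×10 (XX)
  4 contains 1×4 (IV)

CXXIV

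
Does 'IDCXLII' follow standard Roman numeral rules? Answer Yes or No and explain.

'IDCXLII': Invalid subtractive combination: ID

No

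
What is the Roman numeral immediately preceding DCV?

DCV = 605, so the previous integer is 605 - 1 = 604

DCIV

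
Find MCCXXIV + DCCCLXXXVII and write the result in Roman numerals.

MCCXXIV = 1224
DCCCLXXXVII = 887
1224 + 887 = 2111

MMCXI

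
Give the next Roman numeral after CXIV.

CXIV = 114, so the next integer is 114 + 1 = 115

CXV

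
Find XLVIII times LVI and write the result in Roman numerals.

XLVIII = 48
LVI = 56
48 × 56 = 2688

MMDCLXXXVIII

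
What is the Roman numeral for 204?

Convert 204 to Roman numerals:
  204 contains 2×100 (CC)
  4 contains 1×4 (IV)

CCIV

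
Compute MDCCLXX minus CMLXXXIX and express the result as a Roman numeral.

MDCCLXX = 1770
CMLXXXIX = 989
1770 - 989 = 781

DCCLXXXI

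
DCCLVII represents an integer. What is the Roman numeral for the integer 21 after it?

DCCLVII = 757
757 + 21 = 778

DCCLXXVIII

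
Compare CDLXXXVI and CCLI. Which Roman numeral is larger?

CDLXXXVI = 486
CCLI = 251
486 is larger

CDLXXXVI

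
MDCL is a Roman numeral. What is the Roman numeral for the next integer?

MDCL = 1650, so the next integer is 1650 + 1 = 1651

MDCLI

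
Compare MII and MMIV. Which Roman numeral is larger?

MII = 1002
MMIV = 2004
2004 is larger

MMIV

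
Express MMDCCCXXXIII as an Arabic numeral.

MMDCCCXXXIII: M=1000, M=1000, D=500, C=100, C=100, C=100, X=10, X=10, X=10, I=1, I=1, I=1
1000 + 1000 + 500 + 100 + 100 + 100 + 10 + 10 + 10 + 1 + 1 + 1 = 2833

2833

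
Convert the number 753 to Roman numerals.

Convert 753 to Roman numerals:
  753 contains 1×500 (D)
  253 contains 2×100 (CC)
  53 contains 1×50 (L)
  3 contains 3×1 (III)

DCCLIII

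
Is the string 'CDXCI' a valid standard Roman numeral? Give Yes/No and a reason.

'CDXCI': Check the rules: uses only the symbols I, V, X, L, C, D, M; no symbol is repeated more than three times in a row; V, L and D each appear at most once; the only places a smaller symbol precedes a larger one are the allowed subtractive pairs CD, XC, the symbol right after such a pair (if any) is smaller than the pair's first symbol, and otherwise the values never increase from left to right. Value: CD (400) + XC (90) + I (1) = 491. So it is a valid standard Roman numeral.

Yes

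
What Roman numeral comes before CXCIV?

CXCIV = 194; previous is 193

CXCIII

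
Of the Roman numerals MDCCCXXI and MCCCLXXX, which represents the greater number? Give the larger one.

MDCCCXXI = 1821
MCCCLXXX = 1380
1821 is larger

MDCCCXXI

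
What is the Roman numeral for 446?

Convert 446 to Roman numerals:
  446 contains 1×400 (CD)
  46 contains 1×40 (XL)
  6 contains 1×5 (V)
  1 contains 1×1 (I)

CDXLVI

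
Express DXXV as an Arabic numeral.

DXXV: D=500, X=10, X=10, V=5
500 + 10 + 10 + 5 = 525

525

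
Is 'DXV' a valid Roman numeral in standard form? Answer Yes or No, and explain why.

'DXV': Check the rules: uses only the symbols I, V, X, L, C, D, M; no symbol is repeated more than three times in a row; V, L and D each appear at most once; no smaller symbol precedes a larger one (values never increase from left to right). Value: D (500) + X (10) + V (5) = 515. So it is a valid standard Roman numeral.

Yes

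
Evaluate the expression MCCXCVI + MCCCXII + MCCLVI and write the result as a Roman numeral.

MCCXCVI = 1296, MCCCXII = 1312, MCCLVI = 1256
1296 + 1312 = 2608
2608 + 1256 = 3864

MMMDCCCLXIV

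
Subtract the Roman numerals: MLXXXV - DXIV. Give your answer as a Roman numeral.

MLXXXV = 1085
DXIV = 514
1085 - 514 = 571

DLXXI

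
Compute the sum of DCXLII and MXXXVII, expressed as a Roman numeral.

DCXLII = 642
MXXXVII = 1037
642 + 1037 = 1679

MDCLXXIX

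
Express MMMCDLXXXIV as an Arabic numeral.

MMMCDLXXXIV: M=1000, M=1000, M=1000, CD=400, L=50, X=10, X=10, X=10, IV=4
1000 + 1000 + 1000 + 400 + 50 + 10 + 10 + 10 + 4 = 3484

3484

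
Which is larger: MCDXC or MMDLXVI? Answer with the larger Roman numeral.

MCDXC = 1490
MMDLXVI = 2566
2566 is larger

MMDLXVI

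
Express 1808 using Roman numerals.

Convert 1808 to Roman numerals:
  1808 contains 1×1000 (M)
  808 contains 1×500 (D)
  308 contains 3×100 (CCC)
  8 contains 1×5 (V)
  3 contains 3×1 (III)

MDCCCVIII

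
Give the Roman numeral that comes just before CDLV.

CDLV = 455; previous is 454

CDLIV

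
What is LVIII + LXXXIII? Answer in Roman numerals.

LVIII = 58
LXXXIII = 83
58 + 83 = 141

CXLI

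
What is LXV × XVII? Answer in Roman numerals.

LXV = 65
XVII = 17
65 × 17 = 1105

MCV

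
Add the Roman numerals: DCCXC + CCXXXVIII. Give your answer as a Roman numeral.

DCCXC = 790
CCXXXVIII = 238
790 + 238 = 1028

MXXVIII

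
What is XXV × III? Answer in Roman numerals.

XXV = 25
III = 3
25 × 3 = 75

LXXV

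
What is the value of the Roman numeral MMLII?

MMLII: M=1000, M=1000, L=50, I=1, I=1
1000 + 1000 + 50 + 1 + 1 = 2052

2052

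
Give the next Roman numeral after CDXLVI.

CDXLVI = 446, so the next integer is 446 + 1 = 447

CDXLVII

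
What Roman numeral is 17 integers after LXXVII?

LXXVII = 77
77 + 17 = 94

XCIV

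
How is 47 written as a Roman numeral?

Convert 47 to Roman numerals:
  47 contains 1×40 (XL)
  7 contains 1×5 (V)
  2 contains 2×1 (II)

XLVII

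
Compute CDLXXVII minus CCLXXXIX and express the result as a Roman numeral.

CDLXXVII = 477
CCLXXXIX = 289
477 - 289 = 188

CLXXXVIII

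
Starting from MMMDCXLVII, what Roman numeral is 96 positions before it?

MMMDCXLVII = 3647
3647 - 96 = 3551

MMMDLI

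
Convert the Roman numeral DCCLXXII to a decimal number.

DCCLXXII: D=500, C=100, C=100, L=50, X=10, X=10, I=1, I=1
500 + 100 + 100 + 50 + 10 + 10 + 1 + 1 = 772

772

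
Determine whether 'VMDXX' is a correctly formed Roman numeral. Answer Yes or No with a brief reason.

'VMDXX': Invalid subtractive combination: VM

No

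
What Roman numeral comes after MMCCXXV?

MMCCXXV = 2225, so the next integer is 2225 + 1 = 2226

MMCCXXVI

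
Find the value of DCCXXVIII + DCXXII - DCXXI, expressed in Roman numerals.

DCCXXVIII = 728, DCXXII = 622, DCXXI = 621
728 + 622 = 1350
1350 - 621 = 729

DCCXXIX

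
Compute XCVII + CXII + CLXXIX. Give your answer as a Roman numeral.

XCVII = 97, CXII = 112, CLXXIX = 179
97 + 112 = 209
209 + 179 = 388

CCCLXXXVIII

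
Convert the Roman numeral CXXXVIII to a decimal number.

CXXXVIII: C=100, X=10, X=10, X=10, V=5, I=1, I=1, I=1
100 + 10 + 10 + 10 + 5 + 1 + 1 + 1 = 138

138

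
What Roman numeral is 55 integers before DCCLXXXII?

DCCLXXXII = 782
782 - 55 = 727

DCCXXVII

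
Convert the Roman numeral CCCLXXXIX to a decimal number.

CCCLXXXIX: C=100, C=100, C=100, L=50, X=10, X=10, X=10, IX=9
100 + 100 + 100 + 50 + 10 + 10 + 10 + 9 = 389

389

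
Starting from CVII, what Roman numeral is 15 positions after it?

CVII = 107
107 + 15 = 122

CXXII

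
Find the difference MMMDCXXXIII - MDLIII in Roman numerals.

MMMDCXXXIII = 3633
MDLIII = 1553
3633 - 1553 = 2080

MMLXXX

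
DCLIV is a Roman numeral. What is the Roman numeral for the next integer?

DCLIV = 654; next is 655

DCLV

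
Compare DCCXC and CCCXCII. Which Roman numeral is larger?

DCCXC = 790
CCCXCII = 392
790 is larger

DCCXC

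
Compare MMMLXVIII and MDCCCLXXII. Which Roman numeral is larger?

MMMLXVIII = 3068
MDCCCLXXII = 1872
3068 is larger

MMMLXVIII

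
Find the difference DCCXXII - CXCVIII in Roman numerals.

DCCXXII = 722
CXCVIII = 198
722 - 198 = 524

DXXIV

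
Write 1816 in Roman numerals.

Convert 1816 to Roman numerals:
  1816 contains 1×1000 (M)
  816 contains 1×500 (D)
  316 contains 3×100 (CCC)
  16 contains 1×10 (X)
  6 contains 1×5 (V)
  1 contains 1×1 (I)

MDCCCXVI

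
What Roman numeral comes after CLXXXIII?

CLXXXIII = 183, so the next integer is 183 + 1 = 184

CLXXXIV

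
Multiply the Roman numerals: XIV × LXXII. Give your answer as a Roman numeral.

XIV = 14
LXXII = 72
14 × 72 = 1008

MVIII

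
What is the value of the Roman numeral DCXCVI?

DCXCVI: D=500, C=100, XC=90, V=5, I=1
500 + 100 + 90 + 5 + 1 = 696

696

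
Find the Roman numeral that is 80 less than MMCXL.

MMCXL = 2140
2140 - 80 = 2060

MMLX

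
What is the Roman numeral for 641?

Convert 641 to Roman numerals:
  641 contains 1×500 (D)
  141 contains 1×100 (C)
  41 contains 1×40 (XL)
  1 contains 1×1 (I)

DCXLI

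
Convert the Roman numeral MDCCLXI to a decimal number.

MDCCLXI: M=1000, D=500, C=100, C=100, L=50, X=10, I=1
1000 + 500 + 100 + 100 + 50 + 10 + 1 = 1761

1761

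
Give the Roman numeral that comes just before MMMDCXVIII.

MMMDCXVIII = 3618, so the previous integer is 3618 - 1 = 3617

MMMDCXVII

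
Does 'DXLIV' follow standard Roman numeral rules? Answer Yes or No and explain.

'DXLIV': Check the rules: uses only the symbols I, V, X, L, C, D, M; no symbol is repeated more than three times in a row; V, L and D each appear at most once; the only places a smaller symbol precedes a larger one are the allowed subtractive pairs XL, IV, the symbol right after such a pair (if any) is smaller than the pair's first symbol, and otherwise the values never increase from left to right. Value: D (500) + XL (40) + IV (4) = 544. So it is a valid standard Roman numeral.

Yes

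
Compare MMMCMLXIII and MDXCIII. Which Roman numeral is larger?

MMMCMLXIII = 3963
MDXCIII = 1593
3963 is larger

MMMCMLXIII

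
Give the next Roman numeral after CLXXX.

CLXXX = 180; next is 181

CLXXXI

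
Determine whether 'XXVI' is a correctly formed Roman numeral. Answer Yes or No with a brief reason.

'XXVI': Check the rules: uses only the symbols I, V, X, L, C, D, M; no symbol is repeated more than three times in a row; V, L and D each appear at most once; no smaller symbol precedes a larger one (values never increase from left to right). Value: X (10) + X (10) + V (5) + I (1) = 26. So it is a valid standard Roman numeral.

Yes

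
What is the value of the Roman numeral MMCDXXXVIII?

MMCDXXXVIII: M=1000, M=1000, CD=400, X=10, X=10, X=10, V=5, I=1, I=1, I=1
1000 + 1000 + 400 + 10 + 10 + 10 + 5 + 1 + 1 + 1 = 2438

2438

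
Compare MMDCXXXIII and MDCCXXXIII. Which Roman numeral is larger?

MMDCXXXIII = 2633
MDCCXXXIII = 1733
2633 is larger

MMDCXXXIII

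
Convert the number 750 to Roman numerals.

Convert 750 to Roman numerals:
  750 contains 1×500 (D)
  250 contains 2×100 (CC)
  50 contains 1×50 (L)

DCCL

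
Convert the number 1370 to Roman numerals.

Convert 1370 to Roman numerals:
  1370 contains 1×1000 (M)
  370 contains 3×100 (CCC)
  70 contains 1×50 (L)
  20 contains 2×10 (XX)

MCCCLXX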